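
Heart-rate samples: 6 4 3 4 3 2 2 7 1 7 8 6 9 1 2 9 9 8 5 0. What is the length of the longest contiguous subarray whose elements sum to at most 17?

5

add 6: [6] sum 6, len 1
add 4: [6, 4] sum 10, len 2
add 3: [6, 4, 3] sum 13, len 3
add 4: [6, 4, 3, 4] sum 17, len 4
add 3: [4, 3, 4, 3] sum 14, len 4
add 2: [4, 3, 4, 3, 2] sum 16, len 5
add 2: [3, 4, 3, 2, 2] sum 14, len 5
add 7: [3, 2, 2, 7] sum 14, len 4
add 1: [3, 2, 2, 7, 1] sum 15, len 5
add 7: [2, 7, 1, 7] sum 17, len 4
add 8: [1, 7, 8] sum 16, len 3
add 6: [8, 6] sum 14, len 2
add 9: [6, 9] sum 15, len 2
add 1: [6, 9, 1] sum 16, len 3
add 2: [9, 1, 2] sum 12, len 3
add 9: [1, 2, 9] sum 12, len 3
add 9: [9] sum 9, len 1
add 8: [9, 8] sum 17, len 2
add 5: [8, 5] sum 13, len 2
add 0: [8, 5, 0] sum 13, len 3
Longest length seen: 5.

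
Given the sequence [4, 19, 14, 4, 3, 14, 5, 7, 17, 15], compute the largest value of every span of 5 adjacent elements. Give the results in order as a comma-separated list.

Sliding a size-5 window across the 10 values:
(4, 19, 14, 4, 3) → max 19
(19, 14, 4, 3, 14) → max 19
(14, 4, 3, 14, 5) → max 14
(4, 3, 14, 5, 7) → max 14
(3, 14, 5, 7, 17) → max 17
(14, 5, 7, 17, 15) → max 17

19, 19, 14, 14, 17, 17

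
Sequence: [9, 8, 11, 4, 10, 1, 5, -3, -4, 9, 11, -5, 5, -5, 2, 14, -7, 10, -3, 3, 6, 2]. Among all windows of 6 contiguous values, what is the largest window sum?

9 8 11 4 10 1 → sum 43
8 11 4 10 1 5 → sum 39
11 4 10 1 5 -3 → sum 28
4 10 1 5 -3 -4 → sum 13
10 1 5 -3 -4 9 → sum 18
1 5 -3 -4 9 11 → sum 19
5 -3 -4 9 11 -5 → sum 13
-3 -4 9 11 -5 5 → sum 13
-4 9 11 -5 5 -5 → sum 11
9 11 -5 5 -5 2 → sum 17
11 -5 5 -5 2 14 → sum 22
-5 5 -5 2 14 -7 → sum 4
5 -5 2 14 -7 10 → sum 19
-5 2 14 -7 10 -3 → sum 11
2 14 -7 10 -3 3 → sum 19
14 -7 10 -3 3 6 → sum 23
-7 10 -3 3 6 2 → sum 11
Largest of these is 43.

43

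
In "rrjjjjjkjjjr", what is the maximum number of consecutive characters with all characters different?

[r] len 1
[r] len 1
[r, j] len 2
[j] len 1
[j] len 1
[j] len 1
[j] len 1
[j, k] len 2
[k, j] len 2
[j] len 1
[j] len 1
[j, r] len 2
Longest all-distinct length: 2.

2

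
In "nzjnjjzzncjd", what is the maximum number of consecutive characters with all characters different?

[n] len 1
[n, z] len 2
[n, z, j] len 3
[z, j, n] len 3
[n, j] len 2
[j] len 1
[j, z] len 2
[z] len 1
[z, n] len 2
[z, n, c] len 3
[z, n, c, j] len 4
[z, n, c, j, d] len 5
Longest all-distinct length: 5.

5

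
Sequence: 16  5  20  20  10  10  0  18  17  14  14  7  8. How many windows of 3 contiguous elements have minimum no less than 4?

[16, 5, 20] → min 5  ≥ 4 ✓
[5, 20, 20] → min 5  ≥ 4 ✓
[20, 20, 10] → min 10  ≥ 4 ✓
[20, 10, 10] → min 10  ≥ 4 ✓
[10, 10, 0] → min 0
[10, 0, 18] → min 0
[0, 18, 17] → min 0
[18, 17, 14] → min 14  ≥ 4 ✓
[17, 14, 14] → min 14  ≥ 4 ✓
[14, 14, 7] → min 7  ≥ 4 ✓
[14, 7, 8] → min 7  ≥ 4 ✓
8 windows satisfy the condition.

8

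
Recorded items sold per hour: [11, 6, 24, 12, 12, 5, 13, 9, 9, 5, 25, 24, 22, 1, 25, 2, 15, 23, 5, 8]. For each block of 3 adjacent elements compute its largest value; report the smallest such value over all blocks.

[11, 6, 24] → max 24
[6, 24, 12] → max 24
[24, 12, 12] → max 24
[12, 12, 5] → max 12
[12, 5, 13] → max 13
[5, 13, 9] → max 13
[13, 9, 9] → max 13
[9, 9, 5] → max 9
[9, 5, 25] → max 25
[5, 25, 24] → max 25
[25, 24, 22] → max 25
[24, 22, 1] → max 24
[22, 1, 25] → max 25
[1, 25, 2] → max 25
[25, 2, 15] → max 25
[2, 15, 23] → max 23
[15, 23, 5] → max 23
[23, 5, 8] → max 23
Smallest of these is 9.

9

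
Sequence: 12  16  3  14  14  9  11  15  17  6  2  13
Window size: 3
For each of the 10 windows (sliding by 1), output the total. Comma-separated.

Sliding a size-3 window across the 12 values:
(12, 16, 3) → sum 31
(16, 3, 14) → sum 33
(3, 14, 14) → sum 31
(14, 14, 9) → sum 37
(14, 9, 11) → sum 34
(9, 11, 15) → sum 35
(11, 15, 17) → sum 43
(15, 17, 6) → sum 38
(17, 6, 2) → sum 25
(6, 2, 13) → sum 21

31, 33, 31, 37, 34, 35, 43, 38, 25, 21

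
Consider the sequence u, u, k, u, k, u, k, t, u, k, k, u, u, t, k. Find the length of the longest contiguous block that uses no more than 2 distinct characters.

[u] 1 distinct, len 1
[u, u] 1 distinct, len 2
[u, u, k] 2 distinct, len 3
[u, u, k, u] 2 distinct, len 4
[u, u, k, u, k] 2 distinct, len 5
[u, u, k, u, k, u] 2 distinct, len 6
[u, u, k, u, k, u, k] 2 distinct, len 7
[k, t] 2 distinct, len 2
[t, u] 2 distinct, len 2
[u, k] 2 distinct, len 2
[u, k, k] 2 distinct, len 3
[u, k, k, u] 2 distinct, len 4
[u, k, k, u, u] 2 distinct, len 5
[u, u, t] 2 distinct, len 3
[t, k] 2 distinct, len 2
Longest length with ≤2 distinct: 7.

7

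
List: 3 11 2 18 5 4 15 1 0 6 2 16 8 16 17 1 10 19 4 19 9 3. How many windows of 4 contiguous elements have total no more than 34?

9

3 11 2 18 → sum 34  ≤ 34 ✓
11 2 18 5 → sum 36
2 18 5 4 → sum 29  ≤ 34 ✓
18 5 4 15 → sum 42
5 4 15 1 → sum 25  ≤ 34 ✓
4 15 1 0 → sum 20  ≤ 34 ✓
15 1 0 6 → sum 22  ≤ 34 ✓
1 0 6 2 → sum 9  ≤ 34 ✓
0 6 2 16 → sum 24  ≤ 34 ✓
6 2 16 8 → sum 32  ≤ 34 ✓
2 16 8 16 → sum 42
16 8 16 17 → sum 57
8 16 17 1 → sum 42
16 17 1 10 → sum 44
17 1 10 19 → sum 47
1 10 19 4 → sum 34  ≤ 34 ✓
10 19 4 19 → sum 52
19 4 19 9 → sum 51
4 19 9 3 → sum 35
9 windows satisfy the condition.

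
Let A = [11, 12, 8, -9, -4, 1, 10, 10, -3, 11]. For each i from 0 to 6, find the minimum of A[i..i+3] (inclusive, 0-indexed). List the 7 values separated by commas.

Sliding a size-4 window across the 10 values:
11 12 8 -9 → min -9
12 8 -9 -4 → min -9
8 -9 -4 1 → min -9
-9 -4 1 10 → min -9
-4 1 10 10 → min -4
1 10 10 -3 → min -3
10 10 -3 11 → min -3

-9, -9, -9, -9, -4, -3, -3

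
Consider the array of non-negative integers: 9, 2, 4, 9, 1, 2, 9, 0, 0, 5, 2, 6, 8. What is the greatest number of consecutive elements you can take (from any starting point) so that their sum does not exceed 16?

[9] sum 9 len 1
[9, 2] sum 11 len 2
[9, 2, 4] sum 15 len 3
[2, 4, 9] sum 15 len 3
[2, 4, 9, 1] sum 16 len 4
[4, 9, 1, 2] sum 16 len 4
[1, 2, 9] sum 12 len 3
[1, 2, 9, 0] sum 12 len 4
[1, 2, 9, 0, 0] sum 12 len 5
[2, 9, 0, 0, 5] sum 16 len 5
[9, 0, 0, 5, 2] sum 16 len 5
[0, 0, 5, 2, 6] sum 13 len 5
[2, 6, 8] sum 16 len 3
Longest length seen: 5.

5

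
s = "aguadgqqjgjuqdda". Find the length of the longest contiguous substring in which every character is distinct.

add a: [a] len 1
add g: [a, g] len 2
add u: [a, g, u] len 3
add a (repeat a, move left end past it): [g, u, a] len 3
add d: [g, u, a, d] len 4
add g (repeat g, move left end past it): [u, a, d, g] len 4
add q: [u, a, d, g, q] len 5
add q (repeat q, move left end past it): [q] len 1
add j: [q, j] len 2
add g: [q, j, g] len 3
add j (repeat j, move left end past it): [g, j] len 2
add u: [g, j, u] len 3
add q: [g, j, u, q] len 4
add d: [g, j, u, q, d] len 5
add d (repeat d, move left end past it): [d] len 1
add a: [d, a] len 2
Longest all-distinct length: 5.

5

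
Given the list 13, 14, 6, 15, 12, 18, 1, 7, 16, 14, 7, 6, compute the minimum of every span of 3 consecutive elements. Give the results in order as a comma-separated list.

6, 6, 6, 12, 1, 1, 1, 7, 7, 6

Sliding a size-3 window across the 12 values:
13 14 6 → min 6
14 6 15 → min 6
6 15 12 → min 6
15 12 18 → min 12
12 18 1 → min 1
18 1 7 → min 1
1 7 16 → min 1
7 16 14 → min 7
16 14 7 → min 7
14 7 6 → min 6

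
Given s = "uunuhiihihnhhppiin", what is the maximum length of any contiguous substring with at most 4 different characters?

14

add u: window [u] (1 distinct), len 1
add u: window [u, u] (1 distinct), len 2
add n: window [u, u, n] (2 distinct), len 3
add u: window [u, u, n, u] (2 distinct), len 4
add h: window [u, u, n, u, h] (3 distinct), len 5
add i: window [u, u, n, u, h, i] (4 distinct), len 6
add i: window [u, u, n, u, h, i, i] (4 distinct), len 7
add h: window [u, u, n, u, h, i, i, h] (4 distinct), len 8
add i: window [u, u, n, u, h, i, i, h, i] (4 distinct), len 9
add h: window [u, u, n, u, h, i, i, h, i, h] (4 distinct), len 10
add n: window [u, u, n, u, h, i, i, h, i, h, n] (4 distinct), len 11
add h: window [u, u, n, u, h, i, i, h, i, h, n, h] (4 distinct), len 12
add h: window [u, u, n, u, h, i, i, h, i, h, n, h, h] (4 distinct), len 13
add p: window [h, i, i, h, i, h, n, h, h, p] (4 distinct), len 10
add p: window [h, i, i, h, i, h, n, h, h, p, p] (4 distinct), len 11
add i: window [h, i, i, h, i, h, n, h, h, p, p, i] (4 distinct), len 12
add i: window [h, i, i, h, i, h, n, h, h, p, p, i, i] (4 distinct), len 13
add n: window [h, i, i, h, i, h, n, h, h, p, p, i, i, n] (4 distinct), len 14
Longest length with ≤4 distinct: 14.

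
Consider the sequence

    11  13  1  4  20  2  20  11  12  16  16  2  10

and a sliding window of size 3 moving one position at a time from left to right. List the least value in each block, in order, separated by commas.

1, 1, 1, 2, 2, 2, 11, 11, 12, 2, 2

11 13 1 → min 1
13 1 4 → min 1
1 4 20 → min 1
4 20 2 → min 2
20 2 20 → min 2
2 20 11 → min 2
20 11 12 → min 11
11 12 16 → min 11
12 16 16 → min 12
16 16 2 → min 2
16 2 10 → min 2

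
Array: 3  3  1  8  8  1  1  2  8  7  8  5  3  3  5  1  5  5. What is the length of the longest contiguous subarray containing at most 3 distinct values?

7

Extend right; when distinct count exceeds 3, shrink from the left:
add 3: window [3] (1 distinct), len 1
add 3: window [3, 3] (1 distinct), len 2
add 1: window [3, 3, 1] (2 distinct), len 3
add 8: window [3, 3, 1, 8] (3 distinct), len 4
add 8: window [3, 3, 1, 8, 8] (3 distinct), len 5
add 1: window [3, 3, 1, 8, 8, 1] (3 distinct), len 6
add 1: window [3, 3, 1, 8, 8, 1, 1] (3 distinct), len 7
add 2: window [1, 8, 8, 1, 1, 2] (3 distinct), len 6
add 8: window [1, 8, 8, 1, 1, 2, 8] (3 distinct), len 7
add 7: window [2, 8, 7] (3 distinct), len 3
add 8: window [2, 8, 7, 8] (3 distinct), len 4
add 5: window [8, 7, 8, 5] (3 distinct), len 4
add 3: window [8, 5, 3] (3 distinct), len 3
add 3: window [8, 5, 3, 3] (3 distinct), len 4
add 5: window [8, 5, 3, 3, 5] (3 distinct), len 5
add 1: window [5, 3, 3, 5, 1] (3 distinct), len 5
add 5: window [5, 3, 3, 5, 1, 5] (3 distinct), len 6
add 5: window [5, 3, 3, 5, 1, 5, 5] (3 distinct), len 7
Longest length with ≤3 distinct: 7.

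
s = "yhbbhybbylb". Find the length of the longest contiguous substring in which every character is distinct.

[y] len 1
[y, h] len 2
[y, h, b] len 3
[b] len 1
[b, h] len 2
[b, h, y] len 3
[h, y, b] len 3
[b] len 1
[b, y] len 2
[b, y, l] len 3
[y, l, b] len 3
Longest all-distinct length: 3.

3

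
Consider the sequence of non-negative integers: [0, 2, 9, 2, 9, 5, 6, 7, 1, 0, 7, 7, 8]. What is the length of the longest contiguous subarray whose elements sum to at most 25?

5

→ 0: sum 0, len 1
→ 2: sum 2, len 2
→ 9: sum 11, len 3
→ 2: sum 13, len 4
→ 9: sum 22, len 5
→ 5 (dropped 0, 2): sum 25, len 4
→ 6 (dropped 9): sum 22, len 4
→ 7 (dropped 2, 9): sum 18, len 3
→ 1: sum 19, len 4
→ 0: sum 19, len 5
→ 7 (dropped 5): sum 21, len 5
→ 7 (dropped 6): sum 22, len 5
→ 8 (dropped 7): sum 23, len 5
Longest length seen: 5.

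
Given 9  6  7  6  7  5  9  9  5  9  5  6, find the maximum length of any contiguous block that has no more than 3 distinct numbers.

[9] 1 distinct, len 1
[9, 6] 2 distinct, len 2
[9, 6, 7] 3 distinct, len 3
[9, 6, 7, 6] 3 distinct, len 4
[9, 6, 7, 6, 7] 3 distinct, len 5
[6, 7, 6, 7, 5] 3 distinct, len 5
[7, 5, 9] 3 distinct, len 3
[7, 5, 9, 9] 3 distinct, len 4
[7, 5, 9, 9, 5] 3 distinct, len 5
[7, 5, 9, 9, 5, 9] 3 distinct, len 6
[7, 5, 9, 9, 5, 9, 5] 3 distinct, len 7
[5, 9, 9, 5, 9, 5, 6] 3 distinct, len 7
Longest length with ≤3 distinct: 7.

7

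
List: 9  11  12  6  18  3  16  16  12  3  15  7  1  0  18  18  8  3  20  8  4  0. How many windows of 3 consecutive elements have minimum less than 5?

(9, 11, 12) → min 9
(11, 12, 6) → min 6
(12, 6, 18) → min 6
(6, 18, 3) → min 3  < 5 ✓
(18, 3, 16) → min 3  < 5 ✓
(3, 16, 16) → min 3  < 5 ✓
(16, 16, 12) → min 12
(16, 12, 3) → min 3  < 5 ✓
(12, 3, 15) → min 3  < 5 ✓
(3, 15, 7) → min 3  < 5 ✓
(15, 7, 1) → min 1  < 5 ✓
(7, 1, 0) → min 0  < 5 ✓
(1, 0, 18) → min 0  < 5 ✓
(0, 18, 18) → min 0  < 5 ✓
(18, 18, 8) → min 8
(18, 8, 3) → min 3  < 5 ✓
(8, 3, 20) → min 3  < 5 ✓
(3, 20, 8) → min 3  < 5 ✓
(20, 8, 4) → min 4  < 5 ✓
(8, 4, 0) → min 0  < 5 ✓
15 windows satisfy the condition.

15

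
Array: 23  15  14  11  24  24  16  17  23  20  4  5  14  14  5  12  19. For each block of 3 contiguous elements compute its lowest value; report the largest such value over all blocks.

17

(23, 15, 14) → min 14
(15, 14, 11) → min 11
(14, 11, 24) → min 11
(11, 24, 24) → min 11
(24, 24, 16) → min 16
(24, 16, 17) → min 16
(16, 17, 23) → min 16
(17, 23, 20) → min 17
(23, 20, 4) → min 4
(20, 4, 5) → min 4
(4, 5, 14) → min 4
(5, 14, 14) → min 5
(14, 14, 5) → min 5
(14, 5, 12) → min 5
(5, 12, 19) → min 5
Largest of these is 17.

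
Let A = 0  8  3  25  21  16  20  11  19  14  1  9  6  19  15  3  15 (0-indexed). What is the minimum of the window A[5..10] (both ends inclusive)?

Elements at indices 5..10: 16, 20, 11, 19, 14, 1
min(16, 20, 11, 19, 14, 1) = 1

1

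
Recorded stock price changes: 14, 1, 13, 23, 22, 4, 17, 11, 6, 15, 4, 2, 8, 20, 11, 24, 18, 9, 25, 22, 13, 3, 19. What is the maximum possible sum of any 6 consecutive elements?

111

[14, 1, 13, 23, 22, 4] → sum 77
[1, 13, 23, 22, 4, 17] → sum 80
[13, 23, 22, 4, 17, 11] → sum 90
[23, 22, 4, 17, 11, 6] → sum 83
[22, 4, 17, 11, 6, 15] → sum 75
[4, 17, 11, 6, 15, 4] → sum 57
[17, 11, 6, 15, 4, 2] → sum 55
[11, 6, 15, 4, 2, 8] → sum 46
[6, 15, 4, 2, 8, 20] → sum 55
[15, 4, 2, 8, 20, 11] → sum 60
[4, 2, 8, 20, 11, 24] → sum 69
[2, 8, 20, 11, 24, 18] → sum 83
[8, 20, 11, 24, 18, 9] → sum 90
[20, 11, 24, 18, 9, 25] → sum 107
[11, 24, 18, 9, 25, 22] → sum 109
[24, 18, 9, 25, 22, 13] → sum 111
[18, 9, 25, 22, 13, 3] → sum 90
[9, 25, 22, 13, 3, 19] → sum 91
Maximum of these is 111.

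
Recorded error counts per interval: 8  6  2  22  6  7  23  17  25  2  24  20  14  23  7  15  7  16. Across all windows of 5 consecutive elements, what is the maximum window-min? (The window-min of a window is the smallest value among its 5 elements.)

8 6 2 22 6 → min 2
6 2 22 6 7 → min 2
2 22 6 7 23 → min 2
22 6 7 23 17 → min 6
6 7 23 17 25 → min 6
7 23 17 25 2 → min 2
23 17 25 2 24 → min 2
17 25 2 24 20 → min 2
25 2 24 20 14 → min 2
2 24 20 14 23 → min 2
24 20 14 23 7 → min 7
20 14 23 7 15 → min 7
14 23 7 15 7 → min 7
23 7 15 7 16 → min 7
Maximum of these is 7.

7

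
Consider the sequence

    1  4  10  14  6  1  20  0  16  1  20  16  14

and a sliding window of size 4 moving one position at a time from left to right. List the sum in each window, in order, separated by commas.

1 4 10 14 → sum 29
4 10 14 6 → sum 34
10 14 6 1 → sum 31
14 6 1 20 → sum 41
6 1 20 0 → sum 27
1 20 0 16 → sum 37
20 0 16 1 → sum 37
0 16 1 20 → sum 37
16 1 20 16 → sum 53
1 20 16 14 → sum 51

29, 34, 31, 41, 27, 37, 37, 37, 53, 51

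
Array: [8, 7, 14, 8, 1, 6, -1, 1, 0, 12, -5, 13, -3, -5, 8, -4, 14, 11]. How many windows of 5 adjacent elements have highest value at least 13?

[8, 7, 14, 8, 1] → max 14  ≥ 13 ✓
[7, 14, 8, 1, 6] → max 14  ≥ 13 ✓
[14, 8, 1, 6, -1] → max 14  ≥ 13 ✓
[8, 1, 6, -1, 1] → max 8
[1, 6, -1, 1, 0] → max 6
[6, -1, 1, 0, 12] → max 12
[-1, 1, 0, 12, -5] → max 12
[1, 0, 12, -5, 13] → max 13  ≥ 13 ✓
[0, 12, -5, 13, -3] → max 13  ≥ 13 ✓
[12, -5, 13, -3, -5] → max 13  ≥ 13 ✓
[-5, 13, -3, -5, 8] → max 13  ≥ 13 ✓
[13, -3, -5, 8, -4] → max 13  ≥ 13 ✓
[-3, -5, 8, -4, 14] → max 14  ≥ 13 ✓
[-5, 8, -4, 14, 11] → max 14  ≥ 13 ✓
10 windows satisfy the condition.

10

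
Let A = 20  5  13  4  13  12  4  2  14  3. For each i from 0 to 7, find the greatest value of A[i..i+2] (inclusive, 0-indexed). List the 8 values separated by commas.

20, 13, 13, 13, 13, 12, 14, 14

Sliding a size-3 window across the 10 values:
20 5 13 → max 20
5 13 4 → max 13
13 4 13 → max 13
4 13 12 → max 13
13 12 4 → max 13
12 4 2 → max 12
4 2 14 → max 14
2 14 3 → max 14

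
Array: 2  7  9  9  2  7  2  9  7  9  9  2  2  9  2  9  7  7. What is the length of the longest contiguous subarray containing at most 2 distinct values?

add 2: window [2] (1 distinct), len 1
add 7: window [2, 7] (2 distinct), len 2
add 9: window [7, 9] (2 distinct), len 2
add 9: window [7, 9, 9] (2 distinct), len 3
add 2: window [9, 9, 2] (2 distinct), len 3
add 7: window [2, 7] (2 distinct), len 2
add 2: window [2, 7, 2] (2 distinct), len 3
add 9: window [2, 9] (2 distinct), len 2
add 7: window [9, 7] (2 distinct), len 2
add 9: window [9, 7, 9] (2 distinct), len 3
add 9: window [9, 7, 9, 9] (2 distinct), len 4
add 2: window [9, 9, 2] (2 distinct), len 3
add 2: window [9, 9, 2, 2] (2 distinct), len 4
add 9: window [9, 9, 2, 2, 9] (2 distinct), len 5
add 2: window [9, 9, 2, 2, 9, 2] (2 distinct), len 6
add 9: window [9, 9, 2, 2, 9, 2, 9] (2 distinct), len 7
add 7: window [9, 7] (2 distinct), len 2
add 7: window [9, 7, 7] (2 distinct), len 3
Longest length with ≤2 distinct: 7.

7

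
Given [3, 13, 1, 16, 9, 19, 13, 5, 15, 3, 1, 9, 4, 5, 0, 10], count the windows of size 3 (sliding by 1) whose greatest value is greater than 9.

[3, 13, 1] → max 13  > 9 ✓
[13, 1, 16] → max 16  > 9 ✓
[1, 16, 9] → max 16  > 9 ✓
[16, 9, 19] → max 19  > 9 ✓
[9, 19, 13] → max 19  > 9 ✓
[19, 13, 5] → max 19  > 9 ✓
[13, 5, 15] → max 15  > 9 ✓
[5, 15, 3] → max 15  > 9 ✓
[15, 3, 1] → max 15  > 9 ✓
[3, 1, 9] → max 9
[1, 9, 4] → max 9
[9, 4, 5] → max 9
[4, 5, 0] → max 5
[5, 0, 10] → max 10  > 9 ✓
10 windows satisfy the condition.

10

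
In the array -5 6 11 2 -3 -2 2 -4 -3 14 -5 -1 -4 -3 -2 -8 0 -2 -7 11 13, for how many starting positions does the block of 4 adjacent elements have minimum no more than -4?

15

[-5, 6, 11, 2] → min -5  ≤ -4 ✓
[6, 11, 2, -3] → min -3
[11, 2, -3, -2] → min -3
[2, -3, -2, 2] → min -3
[-3, -2, 2, -4] → min -4  ≤ -4 ✓
[-2, 2, -4, -3] → min -4  ≤ -4 ✓
[2, -4, -3, 14] → min -4  ≤ -4 ✓
[-4, -3, 14, -5] → min -5  ≤ -4 ✓
[-3, 14, -5, -1] → min -5  ≤ -4 ✓
[14, -5, -1, -4] → min -5  ≤ -4 ✓
[-5, -1, -4, -3] → min -5  ≤ -4 ✓
[-1, -4, -3, -2] → min -4  ≤ -4 ✓
[-4, -3, -2, -8] → min -8  ≤ -4 ✓
[-3, -2, -8, 0] → min -8  ≤ -4 ✓
[-2, -8, 0, -2] → min -8  ≤ -4 ✓
[-8, 0, -2, -7] → min -8  ≤ -4 ✓
[0, -2, -7, 11] → min -7  ≤ -4 ✓
[-2, -7, 11, 13] → min -7  ≤ -4 ✓
15 windows satisfy the condition.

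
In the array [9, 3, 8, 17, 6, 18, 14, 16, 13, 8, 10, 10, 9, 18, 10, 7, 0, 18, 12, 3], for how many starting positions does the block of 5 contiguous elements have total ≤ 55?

9

[9, 3, 8, 17, 6] → sum 43  ≤ 55 ✓
[3, 8, 17, 6, 18] → sum 52  ≤ 55 ✓
[8, 17, 6, 18, 14] → sum 63
[17, 6, 18, 14, 16] → sum 71
[6, 18, 14, 16, 13] → sum 67
[18, 14, 16, 13, 8] → sum 69
[14, 16, 13, 8, 10] → sum 61
[16, 13, 8, 10, 10] → sum 57
[13, 8, 10, 10, 9] → sum 50  ≤ 55 ✓
[8, 10, 10, 9, 18] → sum 55  ≤ 55 ✓
[10, 10, 9, 18, 10] → sum 57
[10, 9, 18, 10, 7] → sum 54  ≤ 55 ✓
[9, 18, 10, 7, 0] → sum 44  ≤ 55 ✓
[18, 10, 7, 0, 18] → sum 53  ≤ 55 ✓
[10, 7, 0, 18, 12] → sum 47  ≤ 55 ✓
[7, 0, 18, 12, 3] → sum 40  ≤ 55 ✓
9 windows satisfy the condition.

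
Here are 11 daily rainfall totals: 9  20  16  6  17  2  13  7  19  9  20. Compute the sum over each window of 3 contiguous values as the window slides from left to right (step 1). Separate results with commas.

9 20 16 → sum 45
20 16 6 → sum 42
16 6 17 → sum 39
6 17 2 → sum 25
17 2 13 → sum 32
2 13 7 → sum 22
13 7 19 → sum 39
7 19 9 → sum 35
19 9 20 → sum 48

45, 42, 39, 25, 32, 22, 39, 35, 48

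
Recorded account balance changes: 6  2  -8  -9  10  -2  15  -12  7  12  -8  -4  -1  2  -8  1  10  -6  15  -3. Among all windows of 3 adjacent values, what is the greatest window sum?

Each size-3 window and its sum:
(6, 2, -8) → sum 0
(2, -8, -9) → sum -15
(-8, -9, 10) → sum -7
(-9, 10, -2) → sum -1
(10, -2, 15) → sum 23
(-2, 15, -12) → sum 1
(15, -12, 7) → sum 10
(-12, 7, 12) → sum 7
(7, 12, -8) → sum 11
(12, -8, -4) → sum 0
(-8, -4, -1) → sum -13
(-4, -1, 2) → sum -3
(-1, 2, -8) → sum -7
(2, -8, 1) → sum -5
(-8, 1, 10) → sum 3
(1, 10, -6) → sum 5
(10, -6, 15) → sum 19
(-6, 15, -3) → sum 6
Greatest of these is 23.

23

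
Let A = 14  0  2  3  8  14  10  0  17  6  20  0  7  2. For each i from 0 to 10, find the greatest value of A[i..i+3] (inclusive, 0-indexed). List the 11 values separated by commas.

14, 8, 14, 14, 14, 17, 17, 20, 20, 20, 20

Sliding a size-4 window across the 14 values:
[14, 0, 2, 3] → max 14
[0, 2, 3, 8] → max 8
[2, 3, 8, 14] → max 14
[3, 8, 14, 10] → max 14
[8, 14, 10, 0] → max 14
[14, 10, 0, 17] → max 17
[10, 0, 17, 6] → max 17
[0, 17, 6, 20] → max 20
[17, 6, 20, 0] → max 20
[6, 20, 0, 7] → max 20
[20, 0, 7, 2] → max 20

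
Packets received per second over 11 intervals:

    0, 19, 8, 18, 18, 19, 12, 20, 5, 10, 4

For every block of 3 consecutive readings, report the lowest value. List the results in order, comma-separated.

[0, 19, 8] → min 0
[19, 8, 18] → min 8
[8, 18, 18] → min 8
[18, 18, 19] → min 18
[18, 19, 12] → min 12
[19, 12, 20] → min 12
[12, 20, 5] → min 5
[20, 5, 10] → min 5
[5, 10, 4] → min 4

0, 8, 8, 18, 12, 12, 5, 5, 4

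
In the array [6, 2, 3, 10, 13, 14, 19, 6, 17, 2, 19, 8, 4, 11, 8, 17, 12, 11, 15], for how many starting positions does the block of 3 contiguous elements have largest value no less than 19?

6 2 3 → max 6
2 3 10 → max 10
3 10 13 → max 13
10 13 14 → max 14
13 14 19 → max 19  ≥ 19 ✓
14 19 6 → max 19  ≥ 19 ✓
19 6 17 → max 19  ≥ 19 ✓
6 17 2 → max 17
17 2 19 → max 19  ≥ 19 ✓
2 19 8 → max 19  ≥ 19 ✓
19 8 4 → max 19  ≥ 19 ✓
8 4 11 → max 11
4 11 8 → max 11
11 8 17 → max 17
8 17 12 → max 17
17 12 11 → max 17
12 11 15 → max 15
6 windows satisfy the condition.

6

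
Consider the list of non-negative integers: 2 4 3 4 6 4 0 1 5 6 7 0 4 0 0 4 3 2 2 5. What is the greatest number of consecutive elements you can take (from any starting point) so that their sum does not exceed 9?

Extend to the right; shrink from the left whenever the sum exceeds 9:
add 2: [2] sum 2, len 1
add 4: [2, 4] sum 6, len 2
add 3: [2, 4, 3] sum 9, len 3
add 4: [3, 4] sum 7, len 2
add 6: [6] sum 6, len 1
add 4: [4] sum 4, len 1
add 0: [4, 0] sum 4, len 2
add 1: [4, 0, 1] sum 5, len 3
add 5: [0, 1, 5] sum 6, len 3
add 6: [6] sum 6, len 1
add 7: [7] sum 7, len 1
add 0: [7, 0] sum 7, len 2
add 4: [0, 4] sum 4, len 2
add 0: [0, 4, 0] sum 4, len 3
add 0: [0, 4, 0, 0] sum 4, len 4
add 4: [0, 4, 0, 0, 4] sum 8, len 5
add 3: [0, 0, 4, 3] sum 7, len 4
add 2: [0, 0, 4, 3, 2] sum 9, len 5
add 2: [3, 2, 2] sum 7, len 3
add 5: [2, 2, 5] sum 9, len 3
Longest length seen: 5.

5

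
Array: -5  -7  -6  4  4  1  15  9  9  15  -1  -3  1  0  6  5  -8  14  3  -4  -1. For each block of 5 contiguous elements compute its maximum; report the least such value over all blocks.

-5 -7 -6 4 4 → max 4
-7 -6 4 4 1 → max 4
-6 4 4 1 15 → max 15
4 4 1 15 9 → max 15
4 1 15 9 9 → max 15
1 15 9 9 15 → max 15
15 9 9 15 -1 → max 15
9 9 15 -1 -3 → max 15
9 15 -1 -3 1 → max 15
15 -1 -3 1 0 → max 15
-1 -3 1 0 6 → max 6
-3 1 0 6 5 → max 6
1 0 6 5 -8 → max 6
0 6 5 -8 14 → max 14
6 5 -8 14 3 → max 14
5 -8 14 3 -4 → max 14
-8 14 3 -4 -1 → max 14
Least of these is 4.

4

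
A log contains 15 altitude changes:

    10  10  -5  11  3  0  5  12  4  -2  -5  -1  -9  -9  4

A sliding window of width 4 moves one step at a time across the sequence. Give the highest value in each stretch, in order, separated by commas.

Sliding a size-4 window across the 15 values:
[10, 10, -5, 11] → max 11
[10, -5, 11, 3] → max 11
[-5, 11, 3, 0] → max 11
[11, 3, 0, 5] → max 11
[3, 0, 5, 12] → max 12
[0, 5, 12, 4] → max 12
[5, 12, 4, -2] → max 12
[12, 4, -2, -5] → max 12
[4, -2, -5, -1] → max 4
[-2, -5, -1, -9] → max -1
[-5, -1, -9, -9] → max -1
[-1, -9, -9, 4] → max 4

11, 11, 11, 11, 12, 12, 12, 12, 4, -1, -1, 4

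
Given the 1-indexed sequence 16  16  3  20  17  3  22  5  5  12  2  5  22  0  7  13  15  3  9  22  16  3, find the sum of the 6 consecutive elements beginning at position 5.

64

Elements at indices 5..10: 17, 3, 22, 5, 5, 12
sum(17, 3, 22, 5, 5, 12) = 64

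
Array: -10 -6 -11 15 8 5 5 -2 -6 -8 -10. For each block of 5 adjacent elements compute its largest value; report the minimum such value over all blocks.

5

-10 -6 -11 15 8 → max 15
-6 -11 15 8 5 → max 15
-11 15 8 5 5 → max 15
15 8 5 5 -2 → max 15
8 5 5 -2 -6 → max 8
5 5 -2 -6 -8 → max 5
5 -2 -6 -8 -10 → max 5
Minimum of these is 5.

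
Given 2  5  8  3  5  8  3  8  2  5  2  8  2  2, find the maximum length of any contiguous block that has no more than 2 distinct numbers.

Extend right; when distinct count exceeds 2, shrink from the left:
add 2: window [2] (1 distinct), len 1
add 5: window [2, 5] (2 distinct), len 2
add 8: window [5, 8] (2 distinct), len 2
add 3: window [8, 3] (2 distinct), len 2
add 5: window [3, 5] (2 distinct), len 2
add 8: window [5, 8] (2 distinct), len 2
add 3: window [8, 3] (2 distinct), len 2
add 8: window [8, 3, 8] (2 distinct), len 3
add 2: window [8, 2] (2 distinct), len 2
add 5: window [2, 5] (2 distinct), len 2
add 2: window [2, 5, 2] (2 distinct), len 3
add 8: window [2, 8] (2 distinct), len 2
add 2: window [2, 8, 2] (2 distinct), len 3
add 2: window [2, 8, 2, 2] (2 distinct), len 4
Longest length with ≤2 distinct: 4.

4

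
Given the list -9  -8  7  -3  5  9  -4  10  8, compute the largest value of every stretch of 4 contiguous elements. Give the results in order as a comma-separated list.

-9 -8 7 -3 → max 7
-8 7 -3 5 → max 7
7 -3 5 9 → max 9
-3 5 9 -4 → max 9
5 9 -4 10 → max 10
9 -4 10 8 → max 10

7, 7, 9, 9, 10, 10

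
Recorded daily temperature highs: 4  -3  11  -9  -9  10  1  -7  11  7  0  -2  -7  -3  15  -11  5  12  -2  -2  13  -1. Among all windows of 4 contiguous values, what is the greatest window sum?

[4, -3, 11, -9] → sum 3
[-3, 11, -9, -9] → sum -10
[11, -9, -9, 10] → sum 3
[-9, -9, 10, 1] → sum -7
[-9, 10, 1, -7] → sum -5
[10, 1, -7, 11] → sum 15
[1, -7, 11, 7] → sum 12
[-7, 11, 7, 0] → sum 11
[11, 7, 0, -2] → sum 16
[7, 0, -2, -7] → sum -2
[0, -2, -7, -3] → sum -12
[-2, -7, -3, 15] → sum 3
[-7, -3, 15, -11] → sum -6
[-3, 15, -11, 5] → sum 6
[15, -11, 5, 12] → sum 21
[-11, 5, 12, -2] → sum 4
[5, 12, -2, -2] → sum 13
[12, -2, -2, 13] → sum 21
[-2, -2, 13, -1] → sum 8
Greatest of these is 21.

21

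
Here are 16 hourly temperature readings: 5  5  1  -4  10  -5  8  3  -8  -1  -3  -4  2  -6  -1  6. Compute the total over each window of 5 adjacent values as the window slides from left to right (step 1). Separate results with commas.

[5, 5, 1, -4, 10] → sum 17
[5, 1, -4, 10, -5] → sum 7
[1, -4, 10, -5, 8] → sum 10
[-4, 10, -5, 8, 3] → sum 12
[10, -5, 8, 3, -8] → sum 8
[-5, 8, 3, -8, -1] → sum -3
[8, 3, -8, -1, -3] → sum -1
[3, -8, -1, -3, -4] → sum -13
[-8, -1, -3, -4, 2] → sum -14
[-1, -3, -4, 2, -6] → sum -12
[-3, -4, 2, -6, -1] → sum -12
[-4, 2, -6, -1, 6] → sum -3

17, 7, 10, 12, 8, -3, -1, -13, -14, -12, -12, -3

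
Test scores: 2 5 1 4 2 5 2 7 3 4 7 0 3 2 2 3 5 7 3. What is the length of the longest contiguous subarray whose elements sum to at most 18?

[2] sum 2 len 1
[2, 5] sum 7 len 2
[2, 5, 1] sum 8 len 3
[2, 5, 1, 4] sum 12 len 4
[2, 5, 1, 4, 2] sum 14 len 5
[5, 1, 4, 2, 5] sum 17 len 5
[1, 4, 2, 5, 2] sum 14 len 5
[2, 5, 2, 7] sum 16 len 4
[5, 2, 7, 3] sum 17 len 4
[2, 7, 3, 4] sum 16 len 4
[3, 4, 7] sum 14 len 3
[3, 4, 7, 0] sum 14 len 4
[3, 4, 7, 0, 3] sum 17 len 5
[4, 7, 0, 3, 2] sum 16 len 5
[4, 7, 0, 3, 2, 2] sum 18 len 6
[7, 0, 3, 2, 2, 3] sum 17 len 6
[0, 3, 2, 2, 3, 5] sum 15 len 6
[2, 3, 5, 7] sum 17 len 4
[3, 5, 7, 3] sum 18 len 4
Longest length seen: 6.

6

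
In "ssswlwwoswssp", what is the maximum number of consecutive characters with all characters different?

add s: [s] len 1
add s (repeat s, move left end past it): [s] len 1
add s (repeat s, move left end past it): [s] len 1
add w: [s, w] len 2
add l: [s, w, l] len 3
add w (repeat w, move left end past it): [l, w] len 2
add w (repeat w, move left end past it): [w] len 1
add o: [w, o] len 2
add s: [w, o, s] len 3
add w (repeat w, move left end past it): [o, s, w] len 3
add s (repeat s, move left end past it): [w, s] len 2
add s (repeat s, move left end past it): [s] len 1
add p: [s, p] len 2
Longest all-distinct length: 3.

3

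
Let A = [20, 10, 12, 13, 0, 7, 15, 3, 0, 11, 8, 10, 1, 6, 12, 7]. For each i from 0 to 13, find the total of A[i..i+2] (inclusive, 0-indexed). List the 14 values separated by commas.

20 10 12 → sum 42
10 12 13 → sum 35
12 13 0 → sum 25
13 0 7 → sum 20
0 7 15 → sum 22
7 15 3 → sum 25
15 3 0 → sum 18
3 0 11 → sum 14
0 11 8 → sum 19
11 8 10 → sum 29
8 10 1 → sum 19
10 1 6 → sum 17
1 6 12 → sum 19
6 12 7 → sum 25

42, 35, 25, 20, 22, 25, 18, 14, 19, 29, 19, 17, 19, 25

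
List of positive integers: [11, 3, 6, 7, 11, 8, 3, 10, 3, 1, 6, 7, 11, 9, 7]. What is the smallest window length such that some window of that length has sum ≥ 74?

11

add 11: running sum 11 < 74
add 3: running sum 14 < 74
add 6: running sum 20 < 74
add 7: running sum 27 < 74
add 11: running sum 38 < 74
add 8: running sum 46 < 74
add 3: running sum 49 < 74
add 10: running sum 59 < 74
add 3: running sum 62 < 74
add 1: running sum 63 < 74
add 6: running sum 69 < 74
end 11: [11, 3, 6, 7, 11, 8, 3, 10, 3, 1, 6, 7] sum 76, len 12
end 12: [3, 6, 7, 11, 8, 3, 10, 3, 1, 6, 7, 11] sum 76, len 12
end 13: [7, 11, 8, 3, 10, 3, 1, 6, 7, 11, 9] sum 76, len 11
end 14: [11, 8, 3, 10, 3, 1, 6, 7, 11, 9, 7] sum 76, len 11
Shortest qualifying length: 11.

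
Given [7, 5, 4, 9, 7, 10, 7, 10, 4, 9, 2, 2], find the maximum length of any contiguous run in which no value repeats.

5

add 7: [7] len 1
add 5: [7, 5] len 2
add 4: [7, 5, 4] len 3
add 9: [7, 5, 4, 9] len 4
add 7 (repeat 7, move left end past it): [5, 4, 9, 7] len 4
add 10: [5, 4, 9, 7, 10] len 5
add 7 (repeat 7, move left end past it): [10, 7] len 2
add 10 (repeat 10, move left end past it): [7, 10] len 2
add 4: [7, 10, 4] len 3
add 9: [7, 10, 4, 9] len 4
add 2: [7, 10, 4, 9, 2] len 5
add 2 (repeat 2, move left end past it): [2] len 1
Longest all-distinct length: 5.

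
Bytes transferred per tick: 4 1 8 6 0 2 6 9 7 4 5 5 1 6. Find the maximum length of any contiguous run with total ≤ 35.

[4] sum 4 len 1
[4, 1] sum 5 len 2
[4, 1, 8] sum 13 len 3
[4, 1, 8, 6] sum 19 len 4
[4, 1, 8, 6, 0] sum 19 len 5
[4, 1, 8, 6, 0, 2] sum 21 len 6
[4, 1, 8, 6, 0, 2, 6] sum 27 len 7
[1, 8, 6, 0, 2, 6, 9] sum 32 len 7
[6, 0, 2, 6, 9, 7] sum 30 len 6
[6, 0, 2, 6, 9, 7, 4] sum 34 len 7
[0, 2, 6, 9, 7, 4, 5] sum 33 len 7
[9, 7, 4, 5, 5] sum 30 len 5
[9, 7, 4, 5, 5, 1] sum 31 len 6
[7, 4, 5, 5, 1, 6] sum 28 len 6
Longest length seen: 7.

7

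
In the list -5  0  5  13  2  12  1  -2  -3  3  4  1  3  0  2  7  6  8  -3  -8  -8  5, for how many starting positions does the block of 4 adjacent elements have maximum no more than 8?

13

(-5, 0, 5, 13) → max 13
(0, 5, 13, 2) → max 13
(5, 13, 2, 12) → max 13
(13, 2, 12, 1) → max 13
(2, 12, 1, -2) → max 12
(12, 1, -2, -3) → max 12
(1, -2, -3, 3) → max 3  ≤ 8 ✓
(-2, -3, 3, 4) → max 4  ≤ 8 ✓
(-3, 3, 4, 1) → max 4  ≤ 8 ✓
(3, 4, 1, 3) → max 4  ≤ 8 ✓
(4, 1, 3, 0) → max 4  ≤ 8 ✓
(1, 3, 0, 2) → max 3  ≤ 8 ✓
(3, 0, 2, 7) → max 7  ≤ 8 ✓
(0, 2, 7, 6) → max 7  ≤ 8 ✓
(2, 7, 6, 8) → max 8  ≤ 8 ✓
(7, 6, 8, -3) → max 8  ≤ 8 ✓
(6, 8, -3, -8) → max 8  ≤ 8 ✓
(8, -3, -8, -8) → max 8  ≤ 8 ✓
(-3, -8, -8, 5) → max 5  ≤ 8 ✓
13 windows satisfy the condition.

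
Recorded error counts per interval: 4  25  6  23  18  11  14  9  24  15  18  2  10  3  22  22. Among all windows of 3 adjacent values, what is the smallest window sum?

[4, 25, 6] → sum 35
[25, 6, 23] → sum 54
[6, 23, 18] → sum 47
[23, 18, 11] → sum 52
[18, 11, 14] → sum 43
[11, 14, 9] → sum 34
[14, 9, 24] → sum 47
[9, 24, 15] → sum 48
[24, 15, 18] → sum 57
[15, 18, 2] → sum 35
[18, 2, 10] → sum 30
[2, 10, 3] → sum 15
[10, 3, 22] → sum 35
[3, 22, 22] → sum 47
Smallest of these is 15.

15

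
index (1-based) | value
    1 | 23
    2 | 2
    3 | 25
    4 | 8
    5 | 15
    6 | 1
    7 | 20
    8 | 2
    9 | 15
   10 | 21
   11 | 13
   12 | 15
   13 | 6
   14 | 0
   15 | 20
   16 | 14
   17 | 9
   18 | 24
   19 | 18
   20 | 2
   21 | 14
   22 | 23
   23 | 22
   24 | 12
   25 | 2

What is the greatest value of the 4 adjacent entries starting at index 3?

25

Elements at indices 3..6: 25, 8, 15, 1
max(25, 8, 15, 1) = 25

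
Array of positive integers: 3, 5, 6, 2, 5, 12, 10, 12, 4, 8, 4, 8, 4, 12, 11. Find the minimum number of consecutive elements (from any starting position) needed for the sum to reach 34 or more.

add 3: running sum 3 < 34
add 5: running sum 8 < 34
add 6: running sum 14 < 34
add 2: running sum 16 < 34
add 5: running sum 21 < 34
add 12: running sum 33 < 34
add 10: shortest ending here [6, 2, 5, 12, 10] sum 35, len 5
add 12: shortest ending here [12, 10, 12] sum 34, len 3
add 4: shortest ending here [12, 10, 12, 4] sum 38, len 4
add 8: shortest ending here [10, 12, 4, 8] sum 34, len 4
add 4: shortest ending here [10, 12, 4, 8, 4] sum 38, len 5
add 8: shortest ending here [12, 4, 8, 4, 8] sum 36, len 5
add 4: shortest ending here [12, 4, 8, 4, 8, 4] sum 40, len 6
add 12: shortest ending here [8, 4, 8, 4, 12] sum 36, len 5
add 11: shortest ending here [8, 4, 12, 11] sum 35, len 4
Shortest qualifying length: 3.

3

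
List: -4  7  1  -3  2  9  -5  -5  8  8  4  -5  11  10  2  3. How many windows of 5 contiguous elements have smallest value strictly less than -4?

(-4, 7, 1, -3, 2) → min -4
(7, 1, -3, 2, 9) → min -3
(1, -3, 2, 9, -5) → min -5  < -4 ✓
(-3, 2, 9, -5, -5) → min -5  < -4 ✓
(2, 9, -5, -5, 8) → min -5  < -4 ✓
(9, -5, -5, 8, 8) → min -5  < -4 ✓
(-5, -5, 8, 8, 4) → min -5  < -4 ✓
(-5, 8, 8, 4, -5) → min -5  < -4 ✓
(8, 8, 4, -5, 11) → min -5  < -4 ✓
(8, 4, -5, 11, 10) → min -5  < -4 ✓
(4, -5, 11, 10, 2) → min -5  < -4 ✓
(-5, 11, 10, 2, 3) → min -5  < -4 ✓
10 windows satisfy the condition.

10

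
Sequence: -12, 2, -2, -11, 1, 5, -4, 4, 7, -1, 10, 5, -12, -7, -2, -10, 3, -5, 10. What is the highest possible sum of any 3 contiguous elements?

Each size-3 window and its sum:
(-12, 2, -2) → sum -12
(2, -2, -11) → sum -11
(-2, -11, 1) → sum -12
(-11, 1, 5) → sum -5
(1, 5, -4) → sum 2
(5, -4, 4) → sum 5
(-4, 4, 7) → sum 7
(4, 7, -1) → sum 10
(7, -1, 10) → sum 16
(-1, 10, 5) → sum 14
(10, 5, -12) → sum 3
(5, -12, -7) → sum -14
(-12, -7, -2) → sum -21
(-7, -2, -10) → sum -19
(-2, -10, 3) → sum -9
(-10, 3, -5) → sum -12
(3, -5, 10) → sum 8
Highest of these is 16.

16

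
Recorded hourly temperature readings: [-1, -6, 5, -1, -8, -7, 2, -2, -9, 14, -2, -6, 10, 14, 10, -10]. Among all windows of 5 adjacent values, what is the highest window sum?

30

Each size-5 window and its sum:
-1 -6 5 -1 -8 → sum -11
-6 5 -1 -8 -7 → sum -17
5 -1 -8 -7 2 → sum -9
-1 -8 -7 2 -2 → sum -16
-8 -7 2 -2 -9 → sum -24
-7 2 -2 -9 14 → sum -2
2 -2 -9 14 -2 → sum 3
-2 -9 14 -2 -6 → sum -5
-9 14 -2 -6 10 → sum 7
14 -2 -6 10 14 → sum 30
-2 -6 10 14 10 → sum 26
-6 10 14 10 -10 → sum 18
Highest of these is 30.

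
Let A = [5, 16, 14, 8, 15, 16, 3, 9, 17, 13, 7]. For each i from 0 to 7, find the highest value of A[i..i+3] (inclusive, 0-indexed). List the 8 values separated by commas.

(5, 16, 14, 8) → max 16
(16, 14, 8, 15) → max 16
(14, 8, 15, 16) → max 16
(8, 15, 16, 3) → max 16
(15, 16, 3, 9) → max 16
(16, 3, 9, 17) → max 17
(3, 9, 17, 13) → max 17
(9, 17, 13, 7) → max 17

16, 16, 16, 16, 16, 17, 17, 17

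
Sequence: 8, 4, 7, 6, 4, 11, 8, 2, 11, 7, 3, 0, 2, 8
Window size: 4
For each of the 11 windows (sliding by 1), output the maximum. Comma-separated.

Sliding a size-4 window across the 14 values:
[8, 4, 7, 6] → max 8
[4, 7, 6, 4] → max 7
[7, 6, 4, 11] → max 11
[6, 4, 11, 8] → max 11
[4, 11, 8, 2] → max 11
[11, 8, 2, 11] → max 11
[8, 2, 11, 7] → max 11
[2, 11, 7, 3] → max 11
[11, 7, 3, 0] → max 11
[7, 3, 0, 2] → max 7
[3, 0, 2, 8] → max 8

8, 7, 11, 11, 11, 11, 11, 11, 11, 7, 8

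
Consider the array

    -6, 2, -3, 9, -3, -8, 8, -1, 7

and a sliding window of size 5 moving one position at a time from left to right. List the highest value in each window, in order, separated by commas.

9, 9, 9, 9, 8

Sliding a size-5 window across the 9 values:
-6 2 -3 9 -3 → max 9
2 -3 9 -3 -8 → max 9
-3 9 -3 -8 8 → max 9
9 -3 -8 8 -1 → max 9
-3 -8 8 -1 7 → max 8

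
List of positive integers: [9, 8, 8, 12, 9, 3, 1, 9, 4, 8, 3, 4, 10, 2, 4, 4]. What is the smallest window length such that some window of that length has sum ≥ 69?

10

add 9: running sum 9 < 69
add 8: running sum 17 < 69
add 8: running sum 25 < 69
add 12: running sum 37 < 69
add 9: running sum 46 < 69
add 3: running sum 49 < 69
add 1: running sum 50 < 69
add 9: running sum 59 < 69
add 4: running sum 63 < 69
add 8: shortest ending here [9, 8, 8, 12, 9, 3, 1, 9, 4, 8] sum 71, len 10
add 3: shortest ending here [9, 8, 8, 12, 9, 3, 1, 9, 4, 8, 3] sum 74, len 11
add 4: shortest ending here [8, 8, 12, 9, 3, 1, 9, 4, 8, 3, 4] sum 69, len 11
add 10: shortest ending here [8, 12, 9, 3, 1, 9, 4, 8, 3, 4, 10] sum 71, len 11
add 2: shortest ending here [8, 12, 9, 3, 1, 9, 4, 8, 3, 4, 10, 2] sum 73, len 12
add 4: shortest ending here [12, 9, 3, 1, 9, 4, 8, 3, 4, 10, 2, 4] sum 69, len 12
add 4: shortest ending here [12, 9, 3, 1, 9, 4, 8, 3, 4, 10, 2, 4, 4] sum 73, len 13
Shortest qualifying length: 10.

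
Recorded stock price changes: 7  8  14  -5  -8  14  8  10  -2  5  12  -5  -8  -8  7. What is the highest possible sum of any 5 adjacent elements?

35

Window sums for each of the 11 positions:
(7, 8, 14, -5, -8) → sum 16
(8, 14, -5, -8, 14) → sum 23
(14, -5, -8, 14, 8) → sum 23
(-5, -8, 14, 8, 10) → sum 19
(-8, 14, 8, 10, -2) → sum 22
(14, 8, 10, -2, 5) → sum 35
(8, 10, -2, 5, 12) → sum 33
(10, -2, 5, 12, -5) → sum 20
(-2, 5, 12, -5, -8) → sum 2
(5, 12, -5, -8, -8) → sum -4
(12, -5, -8, -8, 7) → sum -2
Highest of these is 35.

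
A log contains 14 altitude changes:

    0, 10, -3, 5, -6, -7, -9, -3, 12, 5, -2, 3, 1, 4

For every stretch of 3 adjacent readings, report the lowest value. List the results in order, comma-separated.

-3, -3, -6, -7, -9, -9, -9, -3, -2, -2, -2, 1

[0, 10, -3] → min -3
[10, -3, 5] → min -3
[-3, 5, -6] → min -6
[5, -6, -7] → min -7
[-6, -7, -9] → min -9
[-7, -9, -3] → min -9
[-9, -3, 12] → min -9
[-3, 12, 5] → min -3
[12, 5, -2] → min -2
[5, -2, 3] → min -2
[-2, 3, 1] → min -2
[3, 1, 4] → min 1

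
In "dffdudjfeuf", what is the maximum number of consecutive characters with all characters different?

5

add d: [d] len 1
add f: [d, f] len 2
add f (repeat f, move left end past it): [f] len 1
add d: [f, d] len 2
add u: [f, d, u] len 3
add d (repeat d, move left end past it): [u, d] len 2
add j: [u, d, j] len 3
add f: [u, d, j, f] len 4
add e: [u, d, j, f, e] len 5
add u (repeat u, move left end past it): [d, j, f, e, u] len 5
add f (repeat f, move left end past it): [e, u, f] len 3
Longest all-distinct length: 5.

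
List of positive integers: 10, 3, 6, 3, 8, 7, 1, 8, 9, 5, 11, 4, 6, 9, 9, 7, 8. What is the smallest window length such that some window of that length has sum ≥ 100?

15

Extend right; whenever the sum reaches 100, record the length and shrink from the left:
add 10: running sum 10 < 100
add 3: running sum 13 < 100
add 6: running sum 19 < 100
add 3: running sum 22 < 100
add 8: running sum 30 < 100
add 7: running sum 37 < 100
add 1: running sum 38 < 100
add 8: running sum 46 < 100
add 9: running sum 55 < 100
add 5: running sum 60 < 100
add 11: running sum 71 < 100
add 4: running sum 75 < 100
add 6: running sum 81 < 100
add 9: running sum 90 < 100
add 9: running sum 99 < 100
end 15: [10, 3, 6, 3, 8, 7, 1, 8, 9, 5, 11, 4, 6, 9, 9, 7] sum 106, len 16
end 16: [6, 3, 8, 7, 1, 8, 9, 5, 11, 4, 6, 9, 9, 7, 8] sum 101, len 15
Shortest qualifying length: 15.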